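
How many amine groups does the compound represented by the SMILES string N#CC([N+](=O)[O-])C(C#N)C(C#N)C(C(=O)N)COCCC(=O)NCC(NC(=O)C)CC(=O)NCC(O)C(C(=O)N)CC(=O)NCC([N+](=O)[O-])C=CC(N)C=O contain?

1

Working along the chain:
  N≡C: N≡C–: carbon triple-bonded to nitrogen → nitrile.
  CH(NO2): –NO2 on an sp³ carbon → nitro (the N=O is not a carbonyl).
  CH(CN): pendant –C≡N: nitrile.
  CH(CN): pendant –C≡N: nitrile.
  CH(CONH2): pendant –CONH2: carbonyl C bonded to C and N → amide.
  CH2OCH2: C–O–C with sp³ carbons on both sides and no adjacent C=O → ether.
  CH2CONHCH2: –C(=O)–N– linkage → amide (the N is not an amine).
  CH(NHCOCH3): pendant –NHC(=O)CH3: N bonded to a carbonyl → amide (not amine).
  CH2CONHCH2: –C(=O)–N– linkage → amide (the N is not an amine).
  CH(OH): –OH on an sp³ carbon → alcohol (secondary).
  CH(CONH2): pendant –CONH2: carbonyl C bonded to C and N → amide.
  CH2CONHCH2: –C(=O)–N– linkage → amide (the N is not an amine).
  CH(NO2): –NO2 on an sp³ carbon → nitro (the N=O is not a carbonyl).
  CH=CH: C=C double bond → alkene.
  CH(NH2): –NH2 on an sp³ carbon with no adjacent C=O → amine.
  CHO: terminal –CHO: carbonyl C bonded to H and C → aldehyde.
Amine appears at: CH(NH2) → 1.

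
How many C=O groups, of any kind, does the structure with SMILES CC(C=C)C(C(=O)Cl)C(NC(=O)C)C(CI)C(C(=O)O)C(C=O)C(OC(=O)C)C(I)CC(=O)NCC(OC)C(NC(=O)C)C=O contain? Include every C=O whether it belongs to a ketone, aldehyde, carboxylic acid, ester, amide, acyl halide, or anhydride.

CH(COCl): acyl halide, 1 C=O (running total 1).
CH(NHCOCH3): amide, 1 C=O (running total 2).
CH(COOH): carboxylic acid, 1 C=O (running total 3).
CH(CHO): aldehyde, 1 C=O (running total 4).
CH(OCOCH3): ester, 1 C=O (running total 5).
CH2CONHCH2: amide, 1 C=O (running total 6).
CH(NHCOCH3): amide, 1 C=O (running total 7).
CHO: aldehyde, 1 C=O (running total 8).

8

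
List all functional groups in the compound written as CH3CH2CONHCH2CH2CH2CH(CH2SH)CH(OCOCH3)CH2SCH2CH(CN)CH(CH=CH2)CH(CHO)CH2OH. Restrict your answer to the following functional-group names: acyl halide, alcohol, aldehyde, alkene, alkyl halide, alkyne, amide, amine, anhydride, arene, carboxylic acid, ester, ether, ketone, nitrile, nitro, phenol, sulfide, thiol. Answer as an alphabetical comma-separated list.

alcohol, aldehyde, alkene, amide, ester, nitrile, sulfide, thiol

–C(=O)–N– linkage → amide (the N is not an amine).
pendant –CH2SH → thiol.
pendant –OC(=O)CH3: an acyloxy group → ester.
C–S–C linkage → sulfide (thioether).
pendant –C≡N: nitrile.
pendant –CH=CH2: C=C double bond → alkene.
pendant –CHO: carbonyl C bonded to C and H → aldehyde.
–OH on an sp³ carbon → alcohol.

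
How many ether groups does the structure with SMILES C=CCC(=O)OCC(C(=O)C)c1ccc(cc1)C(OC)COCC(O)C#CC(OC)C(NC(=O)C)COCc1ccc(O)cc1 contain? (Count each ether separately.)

C=C double bond → alkene.
–C(=O)–O–C with C on the carbonyl side → ester.
pendant –COCH3: carbonyl C bonded to two carbons → ketone.
para-disubstituted benzene ring → arene.
pendant –OCH3: C–O–C with sp³ C, no adjacent C=O → ether.
C–O–C with sp³ carbons on both sides and no adjacent C=O → ether.
–OH on an sp³ carbon → alcohol (secondary).
C≡C triple bond → alkyne.
pendant –OCH3: C–O–C with sp³ C, no adjacent C=O → ether.
pendant –NHC(=O)CH3: N bonded to a carbonyl → amide (not amine).
C–O–C with sp³ carbons on both sides and no adjacent C=O → ether.
–OH attached directly to an aromatic ring → phenol (not alcohol); the ring itself is an arene.
Ether appears at: CH(OCH3), CH2OCH2, CH(OCH3), CH2OCH2 → 4.

4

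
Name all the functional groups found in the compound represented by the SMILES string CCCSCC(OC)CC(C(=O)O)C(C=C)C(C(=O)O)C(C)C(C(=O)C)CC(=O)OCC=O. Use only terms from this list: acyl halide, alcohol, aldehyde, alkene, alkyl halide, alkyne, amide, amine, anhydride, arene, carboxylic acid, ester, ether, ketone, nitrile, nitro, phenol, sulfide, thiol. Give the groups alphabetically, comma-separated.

C–S–C linkage → sulfide (thioether).
pendant –OCH3: C–O–C with sp³ C, no adjacent C=O → ether.
pendant –COOH: carbonyl C bonded to C and –OH → carboxylic acid.
pendant –CH=CH2: C=C double bond → alkene.
pendant –COOH: carbonyl C bonded to C and –OH → carboxylic acid.
pendant –COCH3: carbonyl C bonded to two carbons → ketone.
–C(=O)–O–C with C on the carbonyl side → ester.
terminal –CHO: carbonyl C bonded to H and C → aldehyde.

aldehyde, alkene, carboxylic acid, ester, ether, ketone, sulfide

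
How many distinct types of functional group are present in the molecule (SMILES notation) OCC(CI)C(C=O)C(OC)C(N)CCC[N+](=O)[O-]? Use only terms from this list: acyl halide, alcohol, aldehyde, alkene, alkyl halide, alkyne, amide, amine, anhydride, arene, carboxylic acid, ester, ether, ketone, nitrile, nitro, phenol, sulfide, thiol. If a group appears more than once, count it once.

6

Reading the structure from left to right:
  HOCH2: HO– on an sp³ carbon → alcohol.
  CH(CH2I): pendant –CH2X: halogen on sp³ carbon → alkyl halide.
  CH(CHO): pendant –CHO: carbonyl C bonded to C and H → aldehyde.
  CH(OCH3): pendant –OCH3: C–O–C with sp³ C, no adjacent C=O → ether.
  CH(NH2): –NH2 on an sp³ carbon with no adjacent C=O → amine.
  CH2NO2: –NO2 on carbon → nitro group.
Distinct types present: alcohol, aldehyde, alkyl halide, amine, ether, nitro.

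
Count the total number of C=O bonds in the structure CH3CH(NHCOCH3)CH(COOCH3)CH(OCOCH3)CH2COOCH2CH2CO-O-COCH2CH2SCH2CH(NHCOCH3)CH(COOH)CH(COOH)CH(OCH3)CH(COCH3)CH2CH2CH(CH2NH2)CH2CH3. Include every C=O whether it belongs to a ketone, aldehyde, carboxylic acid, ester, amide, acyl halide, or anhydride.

10

CH(NHCOCH3): amide, 1 C=O (running total 1).
CH(COOCH3): ester, 1 C=O (running total 2).
CH(OCOCH3): ester, 1 C=O (running total 3).
CH2COOCH2: ester, 1 C=O (running total 4).
CH2CO-O-COCH2: anhydride, 2 C=O (running total 6).
CH(NHCOCH3): amide, 1 C=O (running total 7).
CH(COOH): carboxylic acid, 1 C=O (running total 8).
CH(COOH): carboxylic acid, 1 C=O (running total 9).
CH(COCH3): ketone, 1 C=O (running total 10).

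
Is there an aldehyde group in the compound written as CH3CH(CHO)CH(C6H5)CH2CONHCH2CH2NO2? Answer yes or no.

Reading the structure from left to right:
  CH(CHO): pendant –CHO: carbonyl C bonded to C and H → aldehyde.
  CH(C6H5): pendant –C6H5: benzene ring → arene.
  CH2CONHCH2: –C(=O)–N– linkage → amide (the N is not an amine).
  CH2NO2: –NO2 on carbon → nitro group.
The CH(CHO) segment supplies the aldehyde: pendant –CHO: carbonyl C bonded to C and H → aldehyde.

yes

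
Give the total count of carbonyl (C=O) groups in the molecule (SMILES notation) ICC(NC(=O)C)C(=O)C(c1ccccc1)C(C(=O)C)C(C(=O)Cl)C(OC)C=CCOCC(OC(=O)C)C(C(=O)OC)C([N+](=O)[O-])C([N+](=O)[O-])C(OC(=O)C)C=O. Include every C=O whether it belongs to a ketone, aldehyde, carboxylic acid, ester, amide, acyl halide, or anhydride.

CH(NHCOCH3): amide, 1 C=O (running total 1).
CO: ketone, 1 C=O (running total 2).
CH(COCH3): ketone, 1 C=O (running total 3).
CH(COCl): acyl halide, 1 C=O (running total 4).
CH(OCOCH3): ester, 1 C=O (running total 5).
CH(COOCH3): ester, 1 C=O (running total 6).
CH(OCOCH3): ester, 1 C=O (running total 7).
CHO: aldehyde, 1 C=O (running total 8).

8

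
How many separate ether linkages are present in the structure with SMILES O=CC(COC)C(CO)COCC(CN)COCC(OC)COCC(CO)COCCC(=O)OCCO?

6

terminal –CHO: carbonyl C bonded to H and C → aldehyde.
pendant –CH2OCH3: C–O–C linkage → ether.
pendant –CH2OH on an sp³ backbone C → alcohol.
C–O–C with sp³ carbons on both sides and no adjacent C=O → ether.
pendant –CH2NH2: N on sp³ C, no adjacent C=O → amine.
C–O–C with sp³ carbons on both sides and no adjacent C=O → ether.
pendant –OCH3: C–O–C with sp³ C, no adjacent C=O → ether.
C–O–C with sp³ carbons on both sides and no adjacent C=O → ether.
pendant –CH2OH on an sp³ backbone C → alcohol.
C–O–C with sp³ carbons on both sides and no adjacent C=O → ether.
–C(=O)–O–C with C on the carbonyl side → ester.
–OH on an sp³ carbon → alcohol.
Ether appears at: CH(CH2OCH3), CH2OCH2, CH2OCH2, CH(OCH3), CH2OCH2, CH2OCH2 → 6.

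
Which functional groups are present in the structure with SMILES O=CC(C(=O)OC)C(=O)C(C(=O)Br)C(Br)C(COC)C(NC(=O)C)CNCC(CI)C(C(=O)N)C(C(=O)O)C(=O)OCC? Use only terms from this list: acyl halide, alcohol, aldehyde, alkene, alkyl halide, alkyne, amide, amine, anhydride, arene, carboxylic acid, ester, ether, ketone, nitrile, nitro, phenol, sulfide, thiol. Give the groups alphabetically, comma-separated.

acyl halide, aldehyde, alkyl halide, amide, amine, carboxylic acid, ester, ether, ketone

Working along the chain:
  OHC: terminal –CHO: carbonyl C bonded to H and C → aldehyde.
  CH(COOCH3): pendant –COOCH3: carbonyl C bonded to C and –OCH3 → ester.
  CO: –C(=O)– with carbon on both sides → ketone.
  CH(COBr): pendant –C(=O)X: carbonyl C bonded to C and halogen → acyl halide.
  CH(Br): halogen on an sp³ carbon → alkyl halide.
  CH(CH2OCH3): pendant –CH2OCH3: C–O–C linkage → ether.
  CH(NHCOCH3): pendant –NHC(=O)CH3: N bonded to a carbonyl → amide (not amine).
  CH2NHCH2: C–N–C with sp³ carbons and no adjacent C=O → amine (secondary).
  CH(CH2I): pendant –CH2X: halogen on sp³ carbon → alkyl halide.
  CH(CONH2): pendant –CONH2: carbonyl C bonded to C and N → amide.
  CH(COOH): pendant –COOH: carbonyl C bonded to C and –OH → carboxylic acid.
  COOCH2CH3: –C(=O)OCH2CH3: carbonyl C bonded to C and to –OEt → ester.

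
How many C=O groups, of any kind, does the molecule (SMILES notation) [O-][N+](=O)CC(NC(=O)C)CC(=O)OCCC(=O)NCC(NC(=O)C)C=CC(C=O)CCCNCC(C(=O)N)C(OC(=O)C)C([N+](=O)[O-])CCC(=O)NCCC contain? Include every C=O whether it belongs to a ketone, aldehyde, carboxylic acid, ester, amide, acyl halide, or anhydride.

CH(NHCOCH3): amide, 1 C=O (running total 1).
CH2COOCH2: ester, 1 C=O (running total 2).
CH2CONHCH2: amide, 1 C=O (running total 3).
CH(NHCOCH3): amide, 1 C=O (running total 4).
CH(CHO): aldehyde, 1 C=O (running total 5).
CH(CONH2): amide, 1 C=O (running total 6).
CH(OCOCH3): ester, 1 C=O (running total 7).
CH2CONHCH2: amide, 1 C=O (running total 8).

8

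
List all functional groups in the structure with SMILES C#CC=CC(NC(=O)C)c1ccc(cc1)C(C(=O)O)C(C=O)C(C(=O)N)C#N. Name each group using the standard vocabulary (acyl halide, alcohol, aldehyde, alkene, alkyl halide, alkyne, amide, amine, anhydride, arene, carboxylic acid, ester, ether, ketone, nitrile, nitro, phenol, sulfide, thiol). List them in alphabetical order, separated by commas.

aldehyde, alkene, alkyne, amide, arene, carboxylic acid, nitrile

Taking each segment in turn:
  HC≡C: C≡C triple bond → alkyne.
  CH=CH: C=C double bond → alkene.
  CH(NHCOCH3): pendant –NHC(=O)CH3: N bonded to a carbonyl → amide (not amine).
  C6H4: para-disubstituted benzene ring → arene.
  CH(COOH): pendant –COOH: carbonyl C bonded to C and –OH → carboxylic acid.
  CH(CHO): pendant –CHO: carbonyl C bonded to C and H → aldehyde.
  CH(CONH2): pendant –CONH2: carbonyl C bonded to C and N → amide.
  CN: –C≡N: carbon triple-bonded to nitrogen → nitrile.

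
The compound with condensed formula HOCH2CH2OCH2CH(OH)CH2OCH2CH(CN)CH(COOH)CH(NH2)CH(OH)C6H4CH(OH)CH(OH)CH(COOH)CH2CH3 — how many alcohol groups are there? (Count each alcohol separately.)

Working along the chain:
  HOCH2: HO– on an sp³ carbon → alcohol.
  CH2OCH2: C–O–C with sp³ carbons on both sides and no adjacent C=O → ether.
  CH(OH): –OH on an sp³ carbon → alcohol (secondary).
  CH2OCH2: C–O–C with sp³ carbons on both sides and no adjacent C=O → ether.
  CH(CN): pendant –C≡N: nitrile.
  CH(COOH): pendant –COOH: carbonyl C bonded to C and –OH → carboxylic acid.
  CH(NH2): –NH2 on an sp³ carbon with no adjacent C=O → amine.
  CH(OH): –OH on an sp³ carbon → alcohol (secondary).
  C6H4: para-disubstituted benzene ring → arene.
  CH(OH): –OH on an sp³ carbon → alcohol (secondary).
  CH(OH): –OH on an sp³ carbon → alcohol (secondary).
  CH(COOH): pendant –COOH: carbonyl C bonded to C and –OH → carboxylic acid.
Alcohol appears at: HOCH2, CH(OH), CH(OH), CH(OH), CH(OH) → 5.

5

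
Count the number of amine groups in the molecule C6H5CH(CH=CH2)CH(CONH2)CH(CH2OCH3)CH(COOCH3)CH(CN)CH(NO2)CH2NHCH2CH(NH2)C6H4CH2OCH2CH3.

2

C6H5– phenyl ring → arene.
pendant –CH=CH2: C=C double bond → alkene.
pendant –CONH2: carbonyl C bonded to C and N → amide.
pendant –CH2OCH3: C–O–C linkage → ether.
pendant –COOCH3: carbonyl C bonded to C and –OCH3 → ester.
pendant –C≡N: nitrile.
–NO2 on an sp³ carbon → nitro (the N=O is not a carbonyl).
C–N–C with sp³ carbons and no adjacent C=O → amine (secondary).
–NH2 on an sp³ carbon with no adjacent C=O → amine.
para-disubstituted benzene ring → arene.
C–O–C with sp³ carbons on both sides and no adjacent C=O → ether.
Amine appears at: CH2NHCH2, CH(NH2) → 2.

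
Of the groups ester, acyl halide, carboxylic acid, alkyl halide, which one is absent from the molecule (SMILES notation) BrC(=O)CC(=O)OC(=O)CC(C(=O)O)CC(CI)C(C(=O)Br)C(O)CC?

alkyl halide: present (CH(CH2I) — pendant –CH2X: halogen on sp³ carbon → alkyl halide).
carboxylic acid: present (CH(COOH) — pendant –COOH: carbonyl C bonded to C and –OH → carboxylic acid).
acyl halide: present (BrCO — –C(=O)Br: carbonyl C bonded to C and to a halogen → acyl halide (not alkyl halide)).
ester: absent. In CH2CO-O-COCH2, the oxygen bridges two acyl groups, which is an anhydride, not an ester.

ester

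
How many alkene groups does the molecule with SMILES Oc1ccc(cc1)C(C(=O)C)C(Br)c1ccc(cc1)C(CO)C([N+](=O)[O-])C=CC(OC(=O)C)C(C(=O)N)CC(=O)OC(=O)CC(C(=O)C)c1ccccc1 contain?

1

–OH attached directly to an aromatic ring → phenol (not alcohol); the ring itself is an arene.
pendant –COCH3: carbonyl C bonded to two carbons → ketone.
halogen on an sp³ carbon → alkyl halide.
para-disubstituted benzene ring → arene.
pendant –CH2OH on an sp³ backbone C → alcohol.
–NO2 on an sp³ carbon → nitro (the N=O is not a carbonyl).
C=C double bond → alkene.
pendant –OC(=O)CH3: an acyloxy group → ester.
pendant –CONH2: carbonyl C bonded to C and N → amide.
two acyl groups sharing one oxygen, –C(=O)–O–C(=O)– → anhydride.
pendant –COCH3: carbonyl C bonded to two carbons → ketone.
–C6H5 phenyl ring → arene.
Alkene appears at: CH=CH → 1.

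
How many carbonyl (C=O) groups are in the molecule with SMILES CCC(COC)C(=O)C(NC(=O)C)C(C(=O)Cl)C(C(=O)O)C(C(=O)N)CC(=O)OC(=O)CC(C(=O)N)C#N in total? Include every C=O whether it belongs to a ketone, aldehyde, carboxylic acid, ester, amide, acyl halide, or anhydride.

8

CO: ketone, 1 C=O (running total 1).
CH(NHCOCH3): amide, 1 C=O (running total 2).
CH(COCl): acyl halide, 1 C=O (running total 3).
CH(COOH): carboxylic acid, 1 C=O (running total 4).
CH(CONH2): amide, 1 C=O (running total 5).
CH2CO-O-COCH2: anhydride, 2 C=O (running total 7).
CH(CONH2): amide, 1 C=O (running total 8).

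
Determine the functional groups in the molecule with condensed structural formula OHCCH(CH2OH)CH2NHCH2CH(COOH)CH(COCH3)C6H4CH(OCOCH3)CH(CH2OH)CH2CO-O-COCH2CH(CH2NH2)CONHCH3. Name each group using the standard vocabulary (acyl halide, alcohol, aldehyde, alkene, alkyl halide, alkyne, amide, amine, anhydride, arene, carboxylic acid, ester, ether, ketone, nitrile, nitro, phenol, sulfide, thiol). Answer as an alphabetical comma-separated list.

alcohol, aldehyde, amide, amine, anhydride, arene, carboxylic acid, ester, ketone

terminal –CHO: carbonyl C bonded to H and C → aldehyde.
pendant –CH2OH on an sp³ backbone C → alcohol.
C–N–C with sp³ carbons and no adjacent C=O → amine (secondary).
pendant –COOH: carbonyl C bonded to C and –OH → carboxylic acid.
pendant –COCH3: carbonyl C bonded to two carbons → ketone.
para-disubstituted benzene ring → arene.
pendant –OC(=O)CH3: an acyloxy group → ester.
pendant –CH2OH on an sp³ backbone C → alcohol.
two acyl groups sharing one oxygen, –C(=O)–O–C(=O)– → anhydride.
pendant –CH2NH2: N on sp³ C, no adjacent C=O → amine.
–C(=O)NHCH3: carbonyl C bonded to C and to N → amide (the N is not an amine).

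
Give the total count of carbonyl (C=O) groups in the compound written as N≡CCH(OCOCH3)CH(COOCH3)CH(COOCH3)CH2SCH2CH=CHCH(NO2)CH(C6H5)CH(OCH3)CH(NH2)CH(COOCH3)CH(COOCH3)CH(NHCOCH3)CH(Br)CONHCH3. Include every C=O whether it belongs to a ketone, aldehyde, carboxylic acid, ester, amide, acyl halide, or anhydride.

7

CH(OCOCH3): ester, 1 C=O (running total 1).
CH(COOCH3): ester, 1 C=O (running total 2).
CH(COOCH3): ester, 1 C=O (running total 3).
CH(COOCH3): ester, 1 C=O (running total 4).
CH(COOCH3): ester, 1 C=O (running total 5).
CH(NHCOCH3): amide, 1 C=O (running total 6).
CONHCH3: amide, 1 C=O (running total 7).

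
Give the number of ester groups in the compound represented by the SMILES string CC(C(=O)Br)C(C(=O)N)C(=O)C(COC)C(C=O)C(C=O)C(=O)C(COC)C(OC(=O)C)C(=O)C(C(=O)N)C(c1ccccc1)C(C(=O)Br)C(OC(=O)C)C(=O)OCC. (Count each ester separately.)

Taking each segment in turn:
  CH(COBr): pendant –C(=O)X: carbonyl C bonded to C and halogen → acyl halide.
  CH(CONH2): pendant –CONH2: carbonyl C bonded to C and N → amide.
  CO: –C(=O)– with carbon on both sides → ketone.
  CH(CH2OCH3): pendant –CH2OCH3: C–O–C linkage → ether.
  CH(CHO): pendant –CHO: carbonyl C bonded to C and H → aldehyde.
  CH(CHO): pendant –CHO: carbonyl C bonded to C and H → aldehyde.
  CO: –C(=O)– with carbon on both sides → ketone.
  CH(CH2OCH3): pendant –CH2OCH3: C–O–C linkage → ether.
  CH(OCOCH3): pendant –OC(=O)CH3: an acyloxy group → ester.
  CO: –C(=O)– with carbon on both sides → ketone.
  CH(CONH2): pendant –CONH2: carbonyl C bonded to C and N → amide.
  CH(C6H5): pendant –C6H5: benzene ring → arene.
  CH(COBr): pendant –C(=O)X: carbonyl C bonded to C and halogen → acyl halide.
  CH(OCOCH3): pendant –OC(=O)CH3: an acyloxy group → ester.
  COOCH2CH3: –C(=O)OCH2CH3: carbonyl C bonded to C and to –OEt → ester.
Ester appears at: CH(OCOCH3), CH(OCOCH3), COOCH2CH3 → 3.

3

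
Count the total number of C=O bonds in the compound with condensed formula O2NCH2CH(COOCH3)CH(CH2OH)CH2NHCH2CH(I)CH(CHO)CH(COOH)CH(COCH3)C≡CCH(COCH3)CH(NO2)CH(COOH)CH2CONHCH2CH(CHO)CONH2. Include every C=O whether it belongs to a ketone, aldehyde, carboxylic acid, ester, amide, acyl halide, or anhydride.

9

CH(COOCH3): ester, 1 C=O (running total 1).
CH(CHO): aldehyde, 1 C=O (running total 2).
CH(COOH): carboxylic acid, 1 C=O (running total 3).
CH(COCH3): ketone, 1 C=O (running total 4).
CH(COCH3): ketone, 1 C=O (running total 5).
CH(COOH): carboxylic acid, 1 C=O (running total 6).
CH2CONHCH2: amide, 1 C=O (running total 7).
CH(CHO): aldehyde, 1 C=O (running total 8).
CONH2: amide, 1 C=O (running total 9).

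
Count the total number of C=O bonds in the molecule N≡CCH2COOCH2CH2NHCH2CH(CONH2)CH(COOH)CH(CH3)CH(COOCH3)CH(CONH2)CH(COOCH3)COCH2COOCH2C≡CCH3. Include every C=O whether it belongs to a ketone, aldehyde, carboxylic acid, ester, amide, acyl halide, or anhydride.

CH2COOCH2: ester, 1 C=O (running total 1).
CH(CONH2): amide, 1 C=O (running total 2).
CH(COOH): carboxylic acid, 1 C=O (running total 3).
CH(COOCH3): ester, 1 C=O (running total 4).
CH(CONH2): amide, 1 C=O (running total 5).
CH(COOCH3): ester, 1 C=O (running total 6).
CO: ketone, 1 C=O (running total 7).
CH2COOCH2: ester, 1 C=O (running total 8).

8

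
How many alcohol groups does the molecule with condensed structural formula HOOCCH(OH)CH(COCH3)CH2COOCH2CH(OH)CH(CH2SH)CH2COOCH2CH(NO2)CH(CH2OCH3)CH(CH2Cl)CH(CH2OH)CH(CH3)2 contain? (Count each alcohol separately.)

3

Working along the chain:
  HOOC: –COOH: carbonyl C bonded to –OH and C → carboxylic acid (the –OH is not a separate alcohol).
  CH(OH): –OH on an sp³ carbon → alcohol (secondary).
  CH(COCH3): pendant –COCH3: carbonyl C bonded to two carbons → ketone.
  CH2COOCH2: –C(=O)–O–C with C on the carbonyl side → ester.
  CH(OH): –OH on an sp³ carbon → alcohol (secondary).
  CH(CH2SH): pendant –CH2SH → thiol.
  CH2COOCH2: –C(=O)–O–C with C on the carbonyl side → ester.
  CH(NO2): –NO2 on an sp³ carbon → nitro (the N=O is not a carbonyl).
  CH(CH2OCH3): pendant –CH2OCH3: C–O–C linkage → ether.
  CH(CH2Cl): pendant –CH2X: halogen on sp³ carbon → alkyl halide.
  CH(CH2OH): pendant –CH2OH on an sp³ backbone C → alcohol.
Alcohol appears at: CH(OH), CH(OH), CH(CH2OH) → 3.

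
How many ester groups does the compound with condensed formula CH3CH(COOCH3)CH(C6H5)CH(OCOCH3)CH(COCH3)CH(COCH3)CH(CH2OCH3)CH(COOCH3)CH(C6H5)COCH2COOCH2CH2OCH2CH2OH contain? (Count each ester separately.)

Reading the structure from left to right:
  CH(COOCH3): pendant –COOCH3: carbonyl C bonded to C and –OCH3 → ester.
  CH(C6H5): pendant –C6H5: benzene ring → arene.
  CH(OCOCH3): pendant –OC(=O)CH3: an acyloxy group → ester.
  CH(COCH3): pendant –COCH3: carbonyl C bonded to two carbons → ketone.
  CH(COCH3): pendant –COCH3: carbonyl C bonded to two carbons → ketone.
  CH(CH2OCH3): pendant –CH2OCH3: C–O–C linkage → ether.
  CH(COOCH3): pendant –COOCH3: carbonyl C bonded to C and –OCH3 → ester.
  CH(C6H5): pendant –C6H5: benzene ring → arene.
  CO: –C(=O)– with carbon on both sides → ketone.
  CH2COOCH2: –C(=O)–O–C with C on the carbonyl side → ester.
  CH2OCH2: C–O–C with sp³ carbons on both sides and no adjacent C=O → ether.
  CH2OH: –OH on an sp³ carbon → alcohol.
Ester appears at: CH(COOCH3), CH(OCOCH3), CH(COOCH3), CH2COOCH2 → 4.

4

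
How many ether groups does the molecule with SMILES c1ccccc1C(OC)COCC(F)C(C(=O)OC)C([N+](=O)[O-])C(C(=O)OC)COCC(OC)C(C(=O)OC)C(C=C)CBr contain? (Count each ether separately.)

Reading the structure from left to right:
  C6H5: C6H5– phenyl ring → arene.
  CH(OCH3): pendant –OCH3: C–O–C with sp³ C, no adjacent C=O → ether.
  CH2OCH2: C–O–C with sp³ carbons on both sides and no adjacent C=O → ether.
  CH(F): halogen on an sp³ carbon → alkyl halide.
  CH(COOCH3): pendant –COOCH3: carbonyl C bonded to C and –OCH3 → ester.
  CH(NO2): –NO2 on an sp³ carbon → nitro (the N=O is not a carbonyl).
  CH(COOCH3): pendant –COOCH3: carbonyl C bonded to C and –OCH3 → ester.
  CH2OCH2: C–O–C with sp³ carbons on both sides and no adjacent C=O → ether.
  CH(OCH3): pendant –OCH3: C–O–C with sp³ C, no adjacent C=O → ether.
  CH(COOCH3): pendant –COOCH3: carbonyl C bonded to C and –OCH3 → ester.
  CH(CH=CH2): pendant –CH=CH2: C=C double bond → alkene.
  CH2Br: halogen on an sp³ carbon → alkyl halide.
Ether appears at: CH(OCH3), CH2OCH2, CH2OCH2, CH(OCH3) → 4.

4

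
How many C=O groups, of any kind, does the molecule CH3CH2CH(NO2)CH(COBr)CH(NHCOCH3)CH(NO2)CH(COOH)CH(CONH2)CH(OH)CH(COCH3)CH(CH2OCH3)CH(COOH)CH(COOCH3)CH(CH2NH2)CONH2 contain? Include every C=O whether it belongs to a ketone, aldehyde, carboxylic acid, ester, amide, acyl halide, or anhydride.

CH(COBr): acyl halide, 1 C=O (running total 1).
CH(NHCOCH3): amide, 1 C=O (running total 2).
CH(COOH): carboxylic acid, 1 C=O (running total 3).
CH(CONH2): amide, 1 C=O (running total 4).
CH(COCH3): ketone, 1 C=O (running total 5).
CH(COOH): carboxylic acid, 1 C=O (running total 6).
CH(COOCH3): ester, 1 C=O (running total 7).
CONH2: amide, 1 C=O (running total 8).

8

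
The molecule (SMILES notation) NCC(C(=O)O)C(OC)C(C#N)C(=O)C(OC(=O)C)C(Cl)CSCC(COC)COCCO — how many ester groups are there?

1

Taking each segment in turn:
  H2NCH2: –NH2 on an sp³ carbon with no adjacent C=O → amine.
  CH(COOH): pendant –COOH: carbonyl C bonded to C and –OH → carboxylic acid.
  CH(OCH3): pendant –OCH3: C–O–C with sp³ C, no adjacent C=O → ether.
  CH(CN): pendant –C≡N: nitrile.
  CO: –C(=O)– with carbon on both sides → ketone.
  CH(OCOCH3): pendant –OC(=O)CH3: an acyloxy group → ester.
  CH(Cl): halogen on an sp³ carbon → alkyl halide.
  CH2SCH2: C–S–C linkage → sulfide (thioether).
  CH(CH2OCH3): pendant –CH2OCH3: C–O–C linkage → ether.
  CH2OCH2: C–O–C with sp³ carbons on both sides and no adjacent C=O → ether.
  CH2OH: –OH on an sp³ carbon → alcohol.
Ester appears at: CH(OCOCH3) → 1.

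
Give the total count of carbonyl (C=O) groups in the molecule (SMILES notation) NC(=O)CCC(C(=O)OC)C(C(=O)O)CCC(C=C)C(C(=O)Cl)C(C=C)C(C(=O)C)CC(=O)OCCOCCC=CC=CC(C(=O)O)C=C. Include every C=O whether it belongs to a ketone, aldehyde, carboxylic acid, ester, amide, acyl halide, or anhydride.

H2NCO: amide, 1 C=O (running total 1).
CH(COOCH3): ester, 1 C=O (running total 2).
CH(COOH): carboxylic acid, 1 C=O (running total 3).
CH(COCl): acyl halide, 1 C=O (running total 4).
CH(COCH3): ketone, 1 C=O (running total 5).
CH2COOCH2: ester, 1 C=O (running total 6).
CH(COOH): carboxylic acid, 1 C=O (running total 7).

7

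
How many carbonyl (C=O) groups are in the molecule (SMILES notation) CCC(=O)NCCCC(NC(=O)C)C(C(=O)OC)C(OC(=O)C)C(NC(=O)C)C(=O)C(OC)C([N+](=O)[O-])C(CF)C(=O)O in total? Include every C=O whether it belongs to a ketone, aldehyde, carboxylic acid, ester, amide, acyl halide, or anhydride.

CH2CONHCH2: amide, 1 C=O (running total 1).
CH(NHCOCH3): amide, 1 C=O (running total 2).
CH(COOCH3): ester, 1 C=O (running total 3).
CH(OCOCH3): ester, 1 C=O (running total 4).
CH(NHCOCH3): amide, 1 C=O (running total 5).
CO: ketone, 1 C=O (running total 6).
COOH: carboxylic acid, 1 C=O (running total 7).

7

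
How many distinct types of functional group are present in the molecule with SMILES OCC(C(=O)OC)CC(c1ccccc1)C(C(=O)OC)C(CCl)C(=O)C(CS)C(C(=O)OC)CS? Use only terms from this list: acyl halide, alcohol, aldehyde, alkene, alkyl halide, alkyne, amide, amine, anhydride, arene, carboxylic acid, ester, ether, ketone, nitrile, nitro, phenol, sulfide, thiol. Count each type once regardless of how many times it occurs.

Reading the structure from left to right:
  HOCH2: HO– on an sp³ carbon → alcohol.
  CH(COOCH3): pendant –COOCH3: carbonyl C bonded to C and –OCH3 → ester.
  CH(C6H5): pendant –C6H5: benzene ring → arene.
  CH(COOCH3): pendant –COOCH3: carbonyl C bonded to C and –OCH3 → ester.
  CH(CH2Cl): pendant –CH2X: halogen on sp³ carbon → alkyl halide.
  CO: –C(=O)– with carbon on both sides → ketone.
  CH(CH2SH): pendant –CH2SH → thiol.
  CH(COOCH3): pendant –COOCH3: carbonyl C bonded to C and –OCH3 → ester.
  CH2SH: –SH on an sp³ carbon → thiol.
Distinct types present: alcohol, alkyl halide, arene, ester, ketone, thiol.

6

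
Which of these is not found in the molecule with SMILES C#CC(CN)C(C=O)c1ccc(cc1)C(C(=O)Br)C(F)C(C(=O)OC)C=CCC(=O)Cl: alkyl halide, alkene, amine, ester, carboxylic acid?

carboxylic acid

ester: present (CH(COOCH3) — pendant –COOCH3: carbonyl C bonded to C and –OCH3 → ester).
alkyl halide: present (CH(F) — halogen on an sp³ carbon → alkyl halide).
alkene: present (CH=CH — C=C double bond → alkene).
amine: present (CH(CH2NH2) — pendant –CH2NH2: N on sp³ C, no adjacent C=O → amine).
carboxylic acid: absent. In CH(COOCH3), the acyl oxygen is bonded to carbon (–O–C), not to H, so this is an ester.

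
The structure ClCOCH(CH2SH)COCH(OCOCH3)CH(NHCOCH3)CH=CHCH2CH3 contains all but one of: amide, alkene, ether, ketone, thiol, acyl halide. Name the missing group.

amide: present (CH(NHCOCH3) — pendant –NHC(=O)CH3: N bonded to a carbonyl → amide (not amine)).
ketone: present (CO — –C(=O)– with carbon on both sides → ketone).
thiol: present (CH(CH2SH) — pendant –CH2SH → thiol).
alkene: present (CH=CH — C=C double bond → alkene).
acyl halide: present (ClCO — –C(=O)Cl: carbonyl C bonded to C and to a halogen → acyl halide (not alkyl halide)).
ether: absent. In CH(OCOCH3), the C–O–C oxygen is adjacent to a C=O, so it belongs to an ester, not an ether.

ether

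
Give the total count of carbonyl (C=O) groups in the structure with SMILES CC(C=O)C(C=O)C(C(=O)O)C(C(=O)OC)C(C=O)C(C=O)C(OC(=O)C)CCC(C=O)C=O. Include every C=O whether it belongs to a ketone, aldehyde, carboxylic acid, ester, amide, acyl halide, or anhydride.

CH(CHO): aldehyde, 1 C=O (running total 1).
CH(CHO): aldehyde, 1 C=O (running total 2).
CH(COOH): carboxylic acid, 1 C=O (running total 3).
CH(COOCH3): ester, 1 C=O (running total 4).
CH(CHO): aldehyde, 1 C=O (running total 5).
CH(CHO): aldehyde, 1 C=O (running total 6).
CH(OCOCH3): ester, 1 C=O (running total 7).
CH(CHO): aldehyde, 1 C=O (running total 8).
CHO: aldehyde, 1 C=O (running total 9).

9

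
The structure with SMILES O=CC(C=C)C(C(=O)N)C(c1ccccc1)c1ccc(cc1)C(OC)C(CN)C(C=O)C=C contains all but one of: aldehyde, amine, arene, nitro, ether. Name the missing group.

arene: present (CH(C6H5) — pendant –C6H5: benzene ring → arene).
aldehyde: present (OHC — terminal –CHO: carbonyl C bonded to H and C → aldehyde).
amine: present (CH(CH2NH2) — pendant –CH2NH2: N on sp³ C, no adjacent C=O → amine).
ether: present (CH(OCH3) — pendant –OCH3: C–O–C with sp³ C, no adjacent C=O → ether).
nitro: no segment matches this pattern.

nitro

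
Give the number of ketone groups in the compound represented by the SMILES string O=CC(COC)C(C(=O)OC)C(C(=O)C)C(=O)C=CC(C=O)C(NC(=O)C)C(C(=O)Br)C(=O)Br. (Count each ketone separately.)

2

Taking each segment in turn:
  OHC: terminal –CHO: carbonyl C bonded to H and C → aldehyde.
  CH(CH2OCH3): pendant –CH2OCH3: C–O–C linkage → ether.
  CH(COOCH3): pendant –COOCH3: carbonyl C bonded to C and –OCH3 → ester.
  CH(COCH3): pendant –COCH3: carbonyl C bonded to two carbons → ketone.
  CO: –C(=O)– with carbon on both sides → ketone.
  CH=CH: C=C double bond → alkene.
  CH(CHO): pendant –CHO: carbonyl C bonded to C and H → aldehyde.
  CH(NHCOCH3): pendant –NHC(=O)CH3: N bonded to a carbonyl → amide (not amine).
  CH(COBr): pendant –C(=O)X: carbonyl C bonded to C and halogen → acyl halide.
  COBr: –C(=O)Br: carbonyl C bonded to C and to a halogen → acyl halide (not alkyl halide).
Ketone appears at: CH(COCH3), CO → 2.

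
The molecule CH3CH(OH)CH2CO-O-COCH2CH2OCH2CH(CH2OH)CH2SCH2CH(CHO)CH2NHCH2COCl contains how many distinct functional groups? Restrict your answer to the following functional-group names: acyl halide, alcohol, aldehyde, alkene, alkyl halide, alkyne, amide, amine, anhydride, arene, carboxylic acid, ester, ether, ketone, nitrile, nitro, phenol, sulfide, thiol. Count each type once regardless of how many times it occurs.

7

–OH on an sp³ carbon → alcohol (secondary).
two acyl groups sharing one oxygen, –C(=O)–O–C(=O)– → anhydride.
C–O–C with sp³ carbons on both sides and no adjacent C=O → ether.
pendant –CH2OH on an sp³ backbone C → alcohol.
C–S–C linkage → sulfide (thioether).
pendant –CHO: carbonyl C bonded to C and H → aldehyde.
C–N–C with sp³ carbons and no adjacent C=O → amine (secondary).
–C(=O)Cl: carbonyl C bonded to C and to a halogen → acyl halide (not alkyl halide).
Distinct types present: acyl halide, alcohol, aldehyde, amine, anhydride, ether, sulfide.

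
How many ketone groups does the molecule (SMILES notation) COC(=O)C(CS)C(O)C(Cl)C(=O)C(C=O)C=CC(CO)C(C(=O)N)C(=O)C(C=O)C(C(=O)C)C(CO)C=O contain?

Taking each segment in turn:
  CH3OOC: CH3O–C(=O)–: carbonyl C bonded to C and to –OCH3 → ester (not ketone + ether).
  CH(CH2SH): pendant –CH2SH → thiol.
  CH(OH): –OH on an sp³ carbon → alcohol (secondary).
  CH(Cl): halogen on an sp³ carbon → alkyl halide.
  CO: –C(=O)– with carbon on both sides → ketone.
  CH(CHO): pendant –CHO: carbonyl C bonded to C and H → aldehyde.
  CH=CH: C=C double bond → alkene.
  CH(CH2OH): pendant –CH2OH on an sp³ backbone C → alcohol.
  CH(CONH2): pendant –CONH2: carbonyl C bonded to C and N → amide.
  CO: –C(=O)– with carbon on both sides → ketone.
  CH(CHO): pendant –CHO: carbonyl C bonded to C and H → aldehyde.
  CH(COCH3): pendant –COCH3: carbonyl C bonded to two carbons → ketone.
  CH(CH2OH): pendant –CH2OH on an sp³ backbone C → alcohol.
  CHO: terminal –CHO: carbonyl C bonded to H and C → aldehyde.
Ketone appears at: CO, CO, CH(COCH3) → 3.

3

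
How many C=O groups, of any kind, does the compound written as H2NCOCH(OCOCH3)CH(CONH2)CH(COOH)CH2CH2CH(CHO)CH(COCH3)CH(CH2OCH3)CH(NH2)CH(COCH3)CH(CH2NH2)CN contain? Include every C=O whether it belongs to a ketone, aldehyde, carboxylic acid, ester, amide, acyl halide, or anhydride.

7

H2NCO: amide, 1 C=O (running total 1).
CH(OCOCH3): ester, 1 C=O (running total 2).
CH(CONH2): amide, 1 C=O (running total 3).
CH(COOH): carboxylic acid, 1 C=O (running total 4).
CH(CHO): aldehyde, 1 C=O (running total 5).
CH(COCH3): ketone, 1 C=O (running total 6).
CH(COCH3): ketone, 1 C=O (running total 7).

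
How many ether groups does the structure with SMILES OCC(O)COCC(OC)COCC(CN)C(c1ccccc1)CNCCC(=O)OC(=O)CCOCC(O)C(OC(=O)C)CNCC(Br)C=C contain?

Working along the chain:
  HOCH2: HO– on an sp³ carbon → alcohol.
  CH(OH): –OH on an sp³ carbon → alcohol (secondary).
  CH2OCH2: C–O–C with sp³ carbons on both sides and no adjacent C=O → ether.
  CH(OCH3): pendant –OCH3: C–O–C with sp³ C, no adjacent C=O → ether.
  CH2OCH2: C–O–C with sp³ carbons on both sides and no adjacent C=O → ether.
  CH(CH2NH2): pendant –CH2NH2: N on sp³ C, no adjacent C=O → amine.
  CH(C6H5): pendant –C6H5: benzene ring → arene.
  CH2NHCH2: C–N–C with sp³ carbons and no adjacent C=O → amine (secondary).
  CH2CO-O-COCH2: two acyl groups sharing one oxygen, –C(=O)–O–C(=O)– → anhydride.
  CH2OCH2: C–O–C with sp³ carbons on both sides and no adjacent C=O → ether.
  CH(OH): –OH on an sp³ carbon → alcohol (secondary).
  CH(OCOCH3): pendant –OC(=O)CH3: an acyloxy group → ester.
  CH2NHCH2: C–N–C with sp³ carbons and no adjacent C=O → amine (secondary).
  CH(Br): halogen on an sp³ carbon → alkyl halide.
  CH=CH2: C=C double bond → alkene.
Ether appears at: CH2OCH2, CH(OCH3), CH2OCH2, CH2OCH2 → 4.

4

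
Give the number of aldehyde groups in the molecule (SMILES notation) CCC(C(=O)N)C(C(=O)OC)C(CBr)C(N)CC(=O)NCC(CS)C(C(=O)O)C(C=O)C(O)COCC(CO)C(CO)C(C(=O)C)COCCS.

1

Reading the structure from left to right:
  CH(CONH2): pendant –CONH2: carbonyl C bonded to C and N → amide.
  CH(COOCH3): pendant –COOCH3: carbonyl C bonded to C and –OCH3 → ester.
  CH(CH2Br): pendant –CH2X: halogen on sp³ carbon → alkyl halide.
  CH(NH2): –NH2 on an sp³ carbon with no adjacent C=O → amine.
  CH2CONHCH2: –C(=O)–N– linkage → amide (the N is not an amine).
  CH(CH2SH): pendant –CH2SH → thiol.
  CH(COOH): pendant –COOH: carbonyl C bonded to C and –OH → carboxylic acid.
  CH(CHO): pendant –CHO: carbonyl C bonded to C and H → aldehyde.
  CH(OH): –OH on an sp³ carbon → alcohol (secondary).
  CH2OCH2: C–O–C with sp³ carbons on both sides and no adjacent C=O → ether.
  CH(CH2OH): pendant –CH2OH on an sp³ backbone C → alcohol.
  CH(CH2OH): pendant –CH2OH on an sp³ backbone C → alcohol.
  CH(COCH3): pendant –COCH3: carbonyl C bonded to two carbons → ketone.
  CH2OCH2: C–O–C with sp³ carbons on both sides and no adjacent C=O → ether.
  CH2SH: –SH on an sp³ carbon → thiol.
Aldehyde appears at: CH(CHO) → 1.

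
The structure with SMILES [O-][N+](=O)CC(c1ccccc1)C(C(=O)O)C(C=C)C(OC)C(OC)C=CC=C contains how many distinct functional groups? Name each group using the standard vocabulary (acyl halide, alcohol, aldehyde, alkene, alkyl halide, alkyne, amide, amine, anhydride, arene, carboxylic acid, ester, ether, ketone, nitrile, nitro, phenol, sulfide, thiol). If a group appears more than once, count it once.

5

–NO2 on carbon → nitro group.
pendant –C6H5: benzene ring → arene.
pendant –COOH: carbonyl C bonded to C and –OH → carboxylic acid.
pendant –CH=CH2: C=C double bond → alkene.
pendant –OCH3: C–O–C with sp³ C, no adjacent C=O → ether.
pendant –OCH3: C–O–C with sp³ C, no adjacent C=O → ether.
C=C double bond → alkene.
C=C double bond → alkene.
Distinct types present: alkene, arene, carboxylic acid, ether, nitro.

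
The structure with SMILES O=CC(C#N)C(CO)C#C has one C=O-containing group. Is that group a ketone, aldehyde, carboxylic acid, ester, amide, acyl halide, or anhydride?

The carbonyl is in the OHC segment: terminal –CHO: carbonyl C bonded to H and C → aldehyde.

aldehyde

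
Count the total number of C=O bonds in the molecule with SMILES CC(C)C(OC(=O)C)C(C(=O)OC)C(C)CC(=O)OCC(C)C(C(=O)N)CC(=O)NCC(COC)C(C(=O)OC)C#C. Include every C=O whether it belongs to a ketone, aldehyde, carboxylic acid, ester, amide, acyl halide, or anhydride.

6

CH(OCOCH3): ester, 1 C=O (running total 1).
CH(COOCH3): ester, 1 C=O (running total 2).
CH2COOCH2: ester, 1 C=O (running total 3).
CH(CONH2): amide, 1 C=O (running total 4).
CH2CONHCH2: amide, 1 C=O (running total 5).
CH(COOCH3): ester, 1 C=O (running total 6).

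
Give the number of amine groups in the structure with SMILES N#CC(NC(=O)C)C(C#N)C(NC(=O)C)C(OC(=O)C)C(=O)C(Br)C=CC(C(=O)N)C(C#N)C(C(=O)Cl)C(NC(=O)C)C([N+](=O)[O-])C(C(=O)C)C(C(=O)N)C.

0

N≡C–: carbon triple-bonded to nitrogen → nitrile.
pendant –NHC(=O)CH3: N bonded to a carbonyl → amide (not amine).
pendant –C≡N: nitrile.
pendant –NHC(=O)CH3: N bonded to a carbonyl → amide (not amine).
pendant –OC(=O)CH3: an acyloxy group → ester.
–C(=O)– with carbon on both sides → ketone.
halogen on an sp³ carbon → alkyl halide.
C=C double bond → alkene.
pendant –CONH2: carbonyl C bonded to C and N → amide.
pendant –C≡N: nitrile.
pendant –C(=O)X: carbonyl C bonded to C and halogen → acyl halide.
pendant –NHC(=O)CH3: N bonded to a carbonyl → amide (not amine).
–NO2 on an sp³ carbon → nitro (the N=O is not a carbonyl).
pendant –COCH3: carbonyl C bonded to two carbons → ketone.
pendant –CONH2: carbonyl C bonded to C and N → amide.
No segment is a amine: N≡C is nitrile, not amine; CH(NHCOCH3) is amide, not amine; CH(CN) is nitrile, not amine. → 0.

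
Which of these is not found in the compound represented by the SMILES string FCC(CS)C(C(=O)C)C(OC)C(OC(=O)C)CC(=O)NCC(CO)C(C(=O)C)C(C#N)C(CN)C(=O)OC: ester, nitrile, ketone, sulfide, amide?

sulfide

ketone: present (CH(COCH3) — pendant –COCH3: carbonyl C bonded to two carbons → ketone).
amide: present (CH2CONHCH2 — –C(=O)–N– linkage → amide (the N is not an amine)).
nitrile: present (CH(CN) — pendant –C≡N: nitrile).
ester: present (CH(OCOCH3) — pendant –OC(=O)CH3: an acyloxy group → ester).
sulfide: no segment matches this pattern.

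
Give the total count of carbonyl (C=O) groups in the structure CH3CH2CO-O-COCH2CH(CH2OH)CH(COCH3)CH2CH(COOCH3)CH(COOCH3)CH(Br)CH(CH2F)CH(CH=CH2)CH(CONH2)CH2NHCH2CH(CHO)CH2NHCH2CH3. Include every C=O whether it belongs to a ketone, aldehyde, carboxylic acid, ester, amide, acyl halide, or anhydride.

CH2CO-O-COCH2: anhydride, 2 C=O (running total 2).
CH(COCH3): ketone, 1 C=O (running total 3).
CH(COOCH3): ester, 1 C=O (running total 4).
CH(COOCH3): ester, 1 C=O (running total 5).
CH(CONH2): amide, 1 C=O (running total 6).
CH(CHO): aldehyde, 1 C=O (running total 7).

7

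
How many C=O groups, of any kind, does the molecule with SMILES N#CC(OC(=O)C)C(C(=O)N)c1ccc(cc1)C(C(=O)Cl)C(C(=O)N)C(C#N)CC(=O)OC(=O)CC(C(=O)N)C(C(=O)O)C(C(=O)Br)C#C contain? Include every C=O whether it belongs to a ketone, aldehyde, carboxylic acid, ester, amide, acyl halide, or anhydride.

CH(OCOCH3): ester, 1 C=O (running total 1).
CH(CONH2): amide, 1 C=O (running total 2).
CH(COCl): acyl halide, 1 C=O (running total 3).
CH(CONH2): amide, 1 C=O (running total 4).
CH2CO-O-COCH2: anhydride, 2 C=O (running total 6).
CH(CONH2): amide, 1 C=O (running total 7).
CH(COOH): carboxylic acid, 1 C=O (running total 8).
CH(COBr): acyl halide, 1 C=O (running total 9).

9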